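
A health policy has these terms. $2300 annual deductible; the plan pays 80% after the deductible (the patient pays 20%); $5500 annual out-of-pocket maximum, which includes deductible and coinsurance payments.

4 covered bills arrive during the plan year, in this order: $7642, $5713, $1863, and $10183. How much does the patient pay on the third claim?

$372.60

Claim 1 — $7642: $2300 to deductible, leaving $5342; 20% of $5342 = $1068.40. Cost to patient: $3368.40. OOP to date $3368.40.
Claim 2 — $5713: deductible met; 20% of $5713 = $1142.60. Patient pays $1142.60; OOP now $4511.
Claim 3 — $1863: 20% coinsurance on $1863 = $372.60. Patient pays $372.60; OOP now $4883.60.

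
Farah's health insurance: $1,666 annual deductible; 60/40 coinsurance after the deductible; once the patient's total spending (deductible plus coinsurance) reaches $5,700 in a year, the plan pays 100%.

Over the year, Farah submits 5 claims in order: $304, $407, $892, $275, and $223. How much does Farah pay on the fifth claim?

$89.20

#1 ($304): fully absorbed by the deductible. Patient owes $304 (running OOP $304).
#2 ($407): all of it applies to the deductible. Cost to patient: $407. OOP to date $711.
#3 ($892): all of it applies to the deductible. Patient owes $892 (running OOP $1,603).
#4 ($275): $63 to deductible, leaving $212; coinsurance $212 × 40% = $84.80. Cost to patient: $147.80. OOP to date $1,750.80.
#5 ($223): 40% coinsurance on $223 = $89.20. Patient pays $89.20; OOP now $1,840.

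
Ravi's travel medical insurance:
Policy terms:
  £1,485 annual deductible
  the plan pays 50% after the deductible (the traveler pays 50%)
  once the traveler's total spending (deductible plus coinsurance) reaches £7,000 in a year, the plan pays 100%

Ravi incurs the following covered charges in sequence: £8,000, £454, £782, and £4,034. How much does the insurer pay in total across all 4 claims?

#1 (£8,000): £1,485 to deductible, leaving £6,515; 50% of £6,515 = £3,257.50. Traveler owes £4,742.50 (running OOP £4,742.50). Insurer: £8,000 − £4,742.50 = £3,257.50.
#2 (£454): 50% coinsurance on £454 = £227. Cost to traveler: £227. OOP to date £4,969.50. Insurer: £454 − £227 = £227.
#3 (£782): 50% coinsurance on £782 = £391. Traveler owes £391 (running OOP £5,360.50). Plan pays £782 − £391 = £391.
#4 (£4,034): deductible already satisfied, so traveler's share is 50% × £4,034 = £2,017. That would push OOP to £7,377.50, over the £7,000 cap, so traveler pays £7,000 − £5,360.50 = £1,639.50. Insurer: £4,034 − £1,639.50 = £2,394.50.
Insurer total = bills − traveler's total = £13,270 − £7,000 = £6,270.

£6,270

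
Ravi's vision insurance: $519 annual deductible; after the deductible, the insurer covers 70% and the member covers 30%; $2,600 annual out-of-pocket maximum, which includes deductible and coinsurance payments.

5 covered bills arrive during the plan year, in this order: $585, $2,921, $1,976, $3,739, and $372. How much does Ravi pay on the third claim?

$592.80

Claim 1 ($585): $519 finishes the deductible; $66 goes to coinsurance; member's 30% is $19.80. Cost to member: $538.80. OOP to date $538.80.
Claim 2 ($2,921): deductible met; 30% of $2,921 = $876.30. Member owes $876.30 (running OOP $1,415.10).
Claim 3 ($1,976): deductible met; 30% of $1,976 = $592.80. Member owes $592.80 (running OOP $2,007.90).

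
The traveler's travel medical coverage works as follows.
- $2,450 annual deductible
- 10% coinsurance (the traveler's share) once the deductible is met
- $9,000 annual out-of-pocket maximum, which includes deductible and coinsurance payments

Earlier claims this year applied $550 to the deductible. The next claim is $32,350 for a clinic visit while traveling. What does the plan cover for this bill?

$27,405

$550 of the $2,450 deductible is already met, leaving $1,900.
The remaining $30,450 (= $32,350 − $1,900) moves to coinsurance.
Traveler's 10% share of $30,450 is $3,045.
So the traveler owes $1,900 + $3,045 = $4,945 before any cap.
Year-to-date out-of-pocket becomes $550 + $4,945 = $5,495, still under the $9,000 maximum, so no cap applies.
Insurer pays the balance: $32,350 − $4,945 = $27,405.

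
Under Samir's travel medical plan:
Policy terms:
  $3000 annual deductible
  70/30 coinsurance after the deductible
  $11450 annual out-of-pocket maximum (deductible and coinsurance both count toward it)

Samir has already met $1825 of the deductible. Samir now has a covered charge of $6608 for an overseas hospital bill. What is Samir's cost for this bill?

$2804.90

$1825 of the $3000 deductible is already met, leaving $1175.
After the $1175 deductible portion, $6608 − $1175 = $5433 is subject to coinsurance.
Traveler's 30% share of $5433 is $1629.90.
Traveler responsibility before any cap: $1175 + $1629.90 = $2804.90.
Year-to-date out-of-pocket becomes $1825 + $2804.90 = $4629.90, still under the $11450 maximum, so no cap applies.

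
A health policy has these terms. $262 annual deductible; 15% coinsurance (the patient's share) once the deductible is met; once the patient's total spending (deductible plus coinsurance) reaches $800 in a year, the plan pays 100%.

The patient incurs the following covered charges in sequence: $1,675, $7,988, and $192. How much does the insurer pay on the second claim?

Claim 1 — $1,675: $262 finishes the deductible; $1,413 goes to coinsurance; patient's 15% is $211.95. Cost to patient: $473.95. OOP to date $473.95. Plan pays $1,675 − $473.95 = $1,201.05.
Claim 2 — $7,988: deductible met; 15% of $7,988 = $1,198.20. Adding that to $473.95 gives $1,672.15, past the $800 cap; patient pays only $800 − $473.95 = $326.05. Plan pays $7,988 − $326.05 = $7,661.95.

$7,661.95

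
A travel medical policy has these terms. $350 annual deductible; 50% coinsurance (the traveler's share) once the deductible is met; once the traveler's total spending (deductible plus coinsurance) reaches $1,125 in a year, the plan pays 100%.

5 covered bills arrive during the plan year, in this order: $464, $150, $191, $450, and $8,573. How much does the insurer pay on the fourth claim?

Claim 1 ($464): deductible takes $350, $114 remains; coinsurance $114 × 50% = $57. Traveler owes $407 (running OOP $407). Insurer: $464 − $407 = $57.
Claim 2 ($150): deductible already satisfied, so traveler's share is 50% × $150 = $75. Traveler pays $75; OOP now $482. Plan pays $150 − $75 = $75.
Claim 3 ($191): 50% coinsurance on $191 = $95.50. Traveler owes $95.50 (running OOP $577.50). Insurer: $191 − $95.50 = $95.50.
Claim 4 ($450): 50% coinsurance on $450 = $225. Cost to traveler: $225. OOP to date $802.50. Insurer: $450 − $225 = $225.

$225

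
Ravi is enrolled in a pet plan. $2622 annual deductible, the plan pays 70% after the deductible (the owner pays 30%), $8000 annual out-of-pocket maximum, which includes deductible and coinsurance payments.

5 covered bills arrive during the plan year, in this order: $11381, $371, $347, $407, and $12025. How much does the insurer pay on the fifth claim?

$9612.20

Claim 1 — $11381: $2622 to deductible, leaving $8759; owner's 30% is $2627.70. Owner pays $5249.70; OOP now $5249.70. Insurer: $11381 − $5249.70 = $6131.30.
Claim 2 — $371: deductible already satisfied, so owner's share is 30% × $371 = $111.30. Owner owes $111.30 (running OOP $5361). Plan pays $371 − $111.30 = $259.70.
Claim 3 — $347: deductible met; 30% of $347 = $104.10. Owner pays $104.10; OOP now $5465.10. Insurer: $347 − $104.10 = $242.90.
Claim 4 — $407: deductible already satisfied, so owner's share is 30% × $407 = $122.10. Owner pays $122.10; OOP now $5587.20. Plan pays $407 − $122.10 = $284.90.
Claim 5 — $12025: deductible met; 30% of $12025 = $3607.50. OOP would hit $9194.70 > $8000, so the cap limits the owner to $8000 − $5587.20 = $2412.80. Plan pays $12025 − $2412.80 = $9612.20.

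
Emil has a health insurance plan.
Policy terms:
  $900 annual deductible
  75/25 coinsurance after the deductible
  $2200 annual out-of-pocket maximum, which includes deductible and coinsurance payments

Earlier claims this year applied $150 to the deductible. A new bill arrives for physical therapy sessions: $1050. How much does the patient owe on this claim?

$825

$150 of the $900 deductible is already met, leaving $750.
The remaining $300 (= $1050 − $750) moves to coinsurance.
Coinsurance: $300 × 25% = $75.
Patient responsibility before any cap: $750 + $75 = $825.
Cumulative spending $150 + $825 = $975 stays under the $2200 maximum.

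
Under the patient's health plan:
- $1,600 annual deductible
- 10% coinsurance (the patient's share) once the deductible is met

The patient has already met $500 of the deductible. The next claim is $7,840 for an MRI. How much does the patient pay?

$1,774

Deductible still to meet: $1,600 − $500 = $1,100.
That leaves $7,840 − $1,100 = $6,740 for coinsurance.
10% of $6,740 = $674 falls to the patient.
So the patient owes $1,100 + $674 = $1,774.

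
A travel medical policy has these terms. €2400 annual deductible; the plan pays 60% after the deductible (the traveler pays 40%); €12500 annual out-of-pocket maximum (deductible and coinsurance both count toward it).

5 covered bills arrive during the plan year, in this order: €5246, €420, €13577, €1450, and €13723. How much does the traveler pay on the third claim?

€5430.80

Bill 1, €5246: €2400 to deductible, leaving €2846; traveler's 40% is €1138.40. Traveler pays €3538.40; OOP now €3538.40.
Bill 2, €420: deductible met; 40% of €420 = €168. Traveler pays €168; OOP now €3706.40.
Bill 3, €13577: deductible met; 40% of €13577 = €5430.80. Traveler pays €5430.80; OOP now €9137.20.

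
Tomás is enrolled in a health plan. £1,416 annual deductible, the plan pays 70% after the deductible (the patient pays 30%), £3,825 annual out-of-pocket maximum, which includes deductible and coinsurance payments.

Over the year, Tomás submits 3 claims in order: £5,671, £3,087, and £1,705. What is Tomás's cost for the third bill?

Claim 1 (£5,671): £1,416 to deductible, leaving £4,255; coinsurance £4,255 × 30% = £1,276.50. Patient pays £2,692.50; OOP now £2,692.50.
Claim 2 (£3,087): deductible met; 30% of £3,087 = £926.10. Patient pays £926.10; OOP now £3,618.60.
Claim 3 (£1,705): 30% coinsurance on £1,705 = £511.50. OOP would hit £4,130.10 > £3,825, so the cap limits the patient to £3,825 − £3,618.60 = £206.40.

£206.40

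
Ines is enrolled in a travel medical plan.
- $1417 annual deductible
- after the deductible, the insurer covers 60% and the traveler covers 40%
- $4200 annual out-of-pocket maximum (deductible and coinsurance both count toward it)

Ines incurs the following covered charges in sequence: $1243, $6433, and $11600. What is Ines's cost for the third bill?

Claim 1 ($1243): entire amount goes to the deductible. Traveler pays $1243; OOP now $1243.
Claim 2 ($6433): deductible takes $174, $6259 remains; traveler's 40% is $2503.60. Traveler owes $2677.60 (running OOP $3920.60).
Claim 3 ($11600): 40% coinsurance on $11600 = $4640. Adding that to $3920.60 gives $8560.60, past the $4200 cap; traveler pays only $4200 − $3920.60 = $279.40.

$279.40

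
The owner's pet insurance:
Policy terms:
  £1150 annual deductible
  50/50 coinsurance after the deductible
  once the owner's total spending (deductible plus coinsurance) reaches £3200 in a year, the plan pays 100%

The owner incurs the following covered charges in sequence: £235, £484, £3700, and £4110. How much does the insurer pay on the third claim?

Claim 1 — £235: entire amount goes to the deductible. Cost to owner: £235. OOP to date £235. Plan pays £235 − £235 = £0.
Claim 2 — £484: entire amount goes to the deductible. Owner pays £484; OOP now £719. Plan pays £484 − £484 = £0.
Claim 3 — £3700: £431 to deductible, leaving £3269; coinsurance £3269 × 50% = £1634.50. Cost to owner: £2065.50. OOP to date £2784.50. Insurer: £3700 − £2065.50 = £1634.50.

£1634.50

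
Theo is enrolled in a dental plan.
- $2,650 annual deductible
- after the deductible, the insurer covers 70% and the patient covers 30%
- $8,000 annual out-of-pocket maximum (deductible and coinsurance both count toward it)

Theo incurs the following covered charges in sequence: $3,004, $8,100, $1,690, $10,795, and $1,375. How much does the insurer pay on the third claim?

$1,183

#1 ($3,004): $2,650 to deductible, leaving $354; patient's 30% is $106.20. Patient pays $2,756.20; OOP now $2,756.20. Insurer: $3,004 − $2,756.20 = $247.80.
#2 ($8,100): 30% coinsurance on $8,100 = $2,430. Patient pays $2,430; OOP now $5,186.20. Insurer: $8,100 − $2,430 = $5,670.
#3 ($1,690): 30% coinsurance on $1,690 = $507. Patient pays $507; OOP now $5,693.20. Insurer: $1,690 − $507 = $1,183.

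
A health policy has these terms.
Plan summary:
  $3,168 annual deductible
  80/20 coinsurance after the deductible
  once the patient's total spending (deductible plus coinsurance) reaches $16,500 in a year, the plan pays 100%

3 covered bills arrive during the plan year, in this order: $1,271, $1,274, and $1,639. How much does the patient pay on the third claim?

Claim 1 — $1,271: all of it applies to the deductible. Patient owes $1,271 (running OOP $1,271).
Claim 2 — $1,274: all of it applies to the deductible. Cost to patient: $1,274. OOP to date $2,545.
Claim 3 — $1,639: $623 to deductible, leaving $1,016; coinsurance $1,016 × 20% = $203.20. Patient owes $826.20 (running OOP $3,371.20).

$826.20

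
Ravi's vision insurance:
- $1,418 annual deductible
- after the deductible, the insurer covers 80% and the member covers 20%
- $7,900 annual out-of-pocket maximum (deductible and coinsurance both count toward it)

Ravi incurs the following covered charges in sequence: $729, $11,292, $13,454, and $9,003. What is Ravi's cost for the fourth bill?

$1,670.60

Claim 1 ($729): entire amount goes to the deductible. Member owes $729 (running OOP $729).
Claim 2 ($11,292): $689 finishes the deductible; $10,603 goes to coinsurance; coinsurance $10,603 × 20% = $2,120.60. Member owes $2,809.60 (running OOP $3,538.60).
Claim 3 ($13,454): deductible already satisfied, so member's share is 20% × $13,454 = $2,690.80. Member owes $2,690.80 (running OOP $6,229.40).
Claim 4 ($9,003): deductible already satisfied, so member's share is 20% × $9,003 = $1,800.60. Adding that to $6,229.40 gives $8,030, past the $7,900 cap; member pays only $7,900 − $6,229.40 = $1,670.60.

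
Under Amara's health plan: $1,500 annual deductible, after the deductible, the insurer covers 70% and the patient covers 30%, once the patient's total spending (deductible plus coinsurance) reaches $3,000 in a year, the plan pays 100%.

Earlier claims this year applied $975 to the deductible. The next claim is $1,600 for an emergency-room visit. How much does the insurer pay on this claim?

$752.50

$975 of the $1,500 deductible is already met, leaving $525.
That leaves $1,600 − $525 = $1,075 for coinsurance.
30% of $1,075 = $322.50 falls to the patient.
That puts the patient's cost at $525 + $322.50 = $847.50 before any cap.
Cumulative spending $975 + $847.50 = $1,822.50 stays under the $3,000 maximum.
The plan picks up $1,600 − $847.50 = $752.50.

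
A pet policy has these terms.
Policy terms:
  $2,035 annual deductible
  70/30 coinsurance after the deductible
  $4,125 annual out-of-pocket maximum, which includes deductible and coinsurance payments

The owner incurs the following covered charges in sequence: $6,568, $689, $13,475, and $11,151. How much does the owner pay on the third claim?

$523.40

Bill 1, $6,568: $2,035 finishes the deductible; $4,533 goes to coinsurance; coinsurance $4,533 × 30% = $1,359.90. Cost to owner: $3,394.90. OOP to date $3,394.90.
Bill 2, $689: 30% coinsurance on $689 = $206.70. Cost to owner: $206.70. OOP to date $3,601.60.
Bill 3, $13,475: 30% coinsurance on $13,475 = $4,042.50. OOP would hit $7,644.10 > $4,125, so the cap limits the owner to $4,125 − $3,601.60 = $523.40.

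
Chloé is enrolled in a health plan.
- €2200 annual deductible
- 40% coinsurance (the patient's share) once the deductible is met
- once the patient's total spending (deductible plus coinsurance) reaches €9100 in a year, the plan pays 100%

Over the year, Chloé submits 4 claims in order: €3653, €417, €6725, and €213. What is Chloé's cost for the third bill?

€2690

Claim 1 — €3653: €2200 finishes the deductible; €1453 goes to coinsurance; patient's 40% is €581.20. Patient owes €2781.20 (running OOP €2781.20).
Claim 2 — €417: deductible met; 40% of €417 = €166.80. Patient pays €166.80; OOP now €2948.
Claim 3 — €6725: deductible met; 40% of €6725 = €2690. Patient pays €2690; OOP now €5638.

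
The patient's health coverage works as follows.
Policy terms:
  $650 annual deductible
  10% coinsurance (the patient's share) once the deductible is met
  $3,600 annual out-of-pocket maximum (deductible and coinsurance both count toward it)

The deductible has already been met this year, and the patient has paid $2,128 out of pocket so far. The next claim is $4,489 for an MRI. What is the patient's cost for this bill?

$448.90

With the deductible met, the entire $4,489 is subject to coinsurance.
10% of $4,489 = $448.90 falls to the patient.
Year-to-date out-of-pocket becomes $2,128 + $448.90 = $2,576.90, still under the $3,600 maximum, so no cap applies.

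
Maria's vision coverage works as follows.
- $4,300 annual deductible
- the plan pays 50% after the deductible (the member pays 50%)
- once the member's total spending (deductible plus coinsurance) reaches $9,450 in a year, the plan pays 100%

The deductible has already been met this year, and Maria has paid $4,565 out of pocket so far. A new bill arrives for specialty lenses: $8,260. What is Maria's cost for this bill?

The deductible is already satisfied, so the full bill goes to coinsurance.
Coinsurance: $8,260 × 50% = $4,130.
Year-to-date out-of-pocket becomes $4,565 + $4,130 = $8,695, still under the $9,450 maximum, so no cap applies.

$4,130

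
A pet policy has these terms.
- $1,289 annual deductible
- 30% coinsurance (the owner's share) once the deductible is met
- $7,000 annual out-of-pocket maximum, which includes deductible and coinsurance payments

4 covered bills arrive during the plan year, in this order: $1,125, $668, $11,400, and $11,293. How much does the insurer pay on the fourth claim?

$9,153.20

Claim 1 ($1,125): entire amount goes to the deductible. Cost to owner: $1,125. OOP to date $1,125. Plan pays $1,125 − $1,125 = $0.
Claim 2 ($668): $164 finishes the deductible; $504 goes to coinsurance; owner's 30% is $151.20. Cost to owner: $315.20. OOP to date $1,440.20. Insurer: $668 − $315.20 = $352.80.
Claim 3 ($11,400): 30% coinsurance on $11,400 = $3,420. Owner pays $3,420; OOP now $4,860.20. Insurer: $11,400 − $3,420 = $7,980.
Claim 4 ($11,293): 30% coinsurance on $11,293 = $3,387.90. OOP would hit $8,248.10 > $7,000, so the cap limits the owner to $7,000 − $4,860.20 = $2,139.80. Plan pays $11,293 − $2,139.80 = $9,153.20.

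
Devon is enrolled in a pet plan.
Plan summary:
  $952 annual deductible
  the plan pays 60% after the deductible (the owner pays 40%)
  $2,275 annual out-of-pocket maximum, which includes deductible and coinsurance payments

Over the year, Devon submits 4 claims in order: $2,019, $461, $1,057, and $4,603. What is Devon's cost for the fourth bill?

Claim 1 — $2,019: $952 to deductible, leaving $1,067; coinsurance $1,067 × 40% = $426.80. Owner owes $1,378.80 (running OOP $1,378.80).
Claim 2 — $461: 40% coinsurance on $461 = $184.40. Cost to owner: $184.40. OOP to date $1,563.20.
Claim 3 — $1,057: deductible met; 40% of $1,057 = $422.80. Owner owes $422.80 (running OOP $1,986).
Claim 4 — $4,603: deductible already satisfied, so owner's share is 40% × $4,603 = $1,841.20. That would push OOP to $3,827.20, over the $2,275 cap, so owner pays $2,275 − $1,986 = $289.

$289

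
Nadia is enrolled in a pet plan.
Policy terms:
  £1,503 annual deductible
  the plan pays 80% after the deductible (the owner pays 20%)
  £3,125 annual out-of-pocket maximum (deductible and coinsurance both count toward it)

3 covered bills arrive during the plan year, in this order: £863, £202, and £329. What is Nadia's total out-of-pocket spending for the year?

#1 (£863): all of it applies to the deductible. Cost to owner: £863. OOP to date £863.
#2 (£202): entire amount goes to the deductible. Owner owes £202 (running OOP £1,065).
#3 (£329): entire amount goes to the deductible. Owner pays £329; OOP now £1,394.
Summing the owner's payments: £863 + £202 + £329 = £1,394.

£1,394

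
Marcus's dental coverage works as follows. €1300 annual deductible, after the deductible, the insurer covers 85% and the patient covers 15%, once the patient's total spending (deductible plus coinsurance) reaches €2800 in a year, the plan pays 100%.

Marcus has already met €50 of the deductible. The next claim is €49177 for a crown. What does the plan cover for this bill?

€46427

Deductible still to meet: €1300 − €50 = €1250.
That leaves €49177 − €1250 = €47927 for coinsurance.
15% of €47927 = €7189.05 falls to the patient.
Patient responsibility before any cap: €1250 + €7189.05 = €8439.05.
That would bring total out-of-pocket to €8489.05, past the €2800 cap. The patient is capped at €2800 − €50 = €2750 on this claim.
The plan picks up €49177 − €2750 = €46427.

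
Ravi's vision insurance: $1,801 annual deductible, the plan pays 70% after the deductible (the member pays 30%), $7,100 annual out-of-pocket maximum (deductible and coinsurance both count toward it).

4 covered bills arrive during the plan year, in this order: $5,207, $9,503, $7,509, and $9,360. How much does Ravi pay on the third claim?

$1,426.30

Claim 1 ($5,207): $1,801 finishes the deductible; $3,406 goes to coinsurance; coinsurance $3,406 × 30% = $1,021.80. Cost to member: $2,822.80. OOP to date $2,822.80.
Claim 2 ($9,503): 30% coinsurance on $9,503 = $2,850.90. Cost to member: $2,850.90. OOP to date $5,673.70.
Claim 3 ($7,509): 30% coinsurance on $7,509 = $2,252.70. Adding that to $5,673.70 gives $7,926.40, past the $7,100 cap; member pays only $7,100 − $5,673.70 = $1,426.30.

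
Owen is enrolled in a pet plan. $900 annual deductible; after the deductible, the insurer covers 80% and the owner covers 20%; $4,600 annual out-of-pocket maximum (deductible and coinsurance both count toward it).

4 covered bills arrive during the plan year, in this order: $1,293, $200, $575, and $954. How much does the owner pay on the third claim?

Claim 1 — $1,293: deductible takes $900, $393 remains; 20% of $393 = $78.60. Owner pays $978.60; OOP now $978.60.
Claim 2 — $200: 20% coinsurance on $200 = $40. Owner owes $40 (running OOP $1,018.60).
Claim 3 — $575: deductible met; 20% of $575 = $115. Owner pays $115; OOP now $1,133.60.

$115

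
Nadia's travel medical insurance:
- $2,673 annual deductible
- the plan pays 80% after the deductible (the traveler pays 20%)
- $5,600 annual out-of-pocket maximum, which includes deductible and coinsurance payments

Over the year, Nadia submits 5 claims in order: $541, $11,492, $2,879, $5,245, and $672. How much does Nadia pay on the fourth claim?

$479.20

Claim 1 ($541): entire amount goes to the deductible. Traveler owes $541 (running OOP $541).
Claim 2 ($11,492): deductible takes $2,132, $9,360 remains; coinsurance $9,360 × 20% = $1,872. Traveler pays $4,004; OOP now $4,545.
Claim 3 ($2,879): 20% coinsurance on $2,879 = $575.80. Traveler owes $575.80 (running OOP $5,120.80).
Claim 4 ($5,245): 20% coinsurance on $5,245 = $1,049. OOP would hit $6,169.80 > $5,600, so the cap limits the traveler to $5,600 − $5,120.80 = $479.20.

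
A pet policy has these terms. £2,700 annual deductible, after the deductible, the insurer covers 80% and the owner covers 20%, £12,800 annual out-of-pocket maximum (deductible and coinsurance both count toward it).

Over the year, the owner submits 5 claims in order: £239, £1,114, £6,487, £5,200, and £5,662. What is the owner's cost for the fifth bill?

£1,132.40

#1 (£239): entire amount goes to the deductible. Owner owes £239 (running OOP £239).
#2 (£1,114): entire amount goes to the deductible. Owner pays £1,114; OOP now £1,353.
#3 (£6,487): deductible takes £1,347, £5,140 remains; owner's 20% is £1,028. Cost to owner: £2,375. OOP to date £3,728.
#4 (£5,200): 20% coinsurance on £5,200 = £1,040. Owner pays £1,040; OOP now £4,768.
#5 (£5,662): deductible already satisfied, so owner's share is 20% × £5,662 = £1,132.40. Owner owes £1,132.40 (running OOP £5,900.40).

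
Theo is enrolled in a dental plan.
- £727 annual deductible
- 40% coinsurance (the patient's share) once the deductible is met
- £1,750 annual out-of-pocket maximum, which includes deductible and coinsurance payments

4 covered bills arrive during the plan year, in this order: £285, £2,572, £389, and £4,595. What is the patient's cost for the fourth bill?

£15.40

Bill 1, £285: all of it applies to the deductible. Cost to patient: £285. OOP to date £285.
Bill 2, £2,572: deductible takes £442, £2,130 remains; patient's 40% is £852. Patient pays £1,294; OOP now £1,579.
Bill 3, £389: deductible met; 40% of £389 = £155.60. Cost to patient: £155.60. OOP to date £1,734.60.
Bill 4, £4,595: 40% coinsurance on £4,595 = £1,838. That would push OOP to £3,572.60, over the £1,750 cap, so patient pays £1,750 − £1,734.60 = £15.40.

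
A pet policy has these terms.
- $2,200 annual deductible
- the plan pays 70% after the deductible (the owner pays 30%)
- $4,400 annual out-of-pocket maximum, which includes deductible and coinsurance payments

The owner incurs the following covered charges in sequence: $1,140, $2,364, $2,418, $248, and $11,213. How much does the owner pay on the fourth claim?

Claim 1 — $1,140: fully absorbed by the deductible. Cost to owner: $1,140. OOP to date $1,140.
Claim 2 — $2,364: $1,060 finishes the deductible; $1,304 goes to coinsurance; owner's 30% is $391.20. Owner owes $1,451.20 (running OOP $2,591.20).
Claim 3 — $2,418: 30% coinsurance on $2,418 = $725.40. Owner owes $725.40 (running OOP $3,316.60).
Claim 4 — $248: deductible met; 30% of $248 = $74.40. Owner owes $74.40 (running OOP $3,391).

$74.40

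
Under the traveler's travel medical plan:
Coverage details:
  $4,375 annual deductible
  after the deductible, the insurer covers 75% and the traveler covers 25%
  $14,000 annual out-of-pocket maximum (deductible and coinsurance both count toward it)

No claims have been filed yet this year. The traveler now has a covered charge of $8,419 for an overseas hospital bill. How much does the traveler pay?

$5,386

Nothing has been paid toward the $4,375 deductible, so the first $4,375 of this charge is applied there.
The remaining $4,044 (= $8,419 − $4,375) moves to coinsurance.
Coinsurance: $4,044 × 25% = $1,011.
That puts the traveler's cost at $4,375 + $1,011 = $5,386 before any cap.
Year-to-date out-of-pocket becomes $0 + $5,386 = $5,386, still under the $14,000 maximum, so no cap applies.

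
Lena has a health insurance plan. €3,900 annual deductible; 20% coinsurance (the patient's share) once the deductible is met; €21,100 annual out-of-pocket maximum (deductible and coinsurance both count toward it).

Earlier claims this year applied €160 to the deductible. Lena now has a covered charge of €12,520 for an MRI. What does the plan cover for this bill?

€160 of the €3,900 deductible is already met, leaving €3,740.
After the €3,740 deductible portion, €12,520 − €3,740 = €8,780 is subject to coinsurance.
Patient's 20% share of €8,780 is €1,756.
Patient responsibility before any cap: €3,740 + €1,756 = €5,496.
Total out-of-pocket so far would be €160 + €5,496 = €5,656, below the €21,100 cap — no reduction.
The plan picks up €12,520 − €5,496 = €7,024.

€7,024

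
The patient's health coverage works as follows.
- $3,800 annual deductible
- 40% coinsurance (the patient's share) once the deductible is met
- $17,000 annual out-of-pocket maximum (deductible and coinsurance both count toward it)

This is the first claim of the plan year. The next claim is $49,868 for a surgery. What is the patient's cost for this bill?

The full $3,800 deductible is still open; $3,800 of this bill applies to it.
That leaves $49,868 − $3,800 = $46,068 for coinsurance.
40% of $46,068 = $18,427.20 falls to the patient.
That puts the patient's cost at $3,800 + $18,427.20 = $22,227.20 before any cap.
Adding $22,227.20 to the $0 already spent would give $22,227.20, which exceeds the $17,000 cap; the patient pays just $17,000 − $0 = $17,000.

$17,000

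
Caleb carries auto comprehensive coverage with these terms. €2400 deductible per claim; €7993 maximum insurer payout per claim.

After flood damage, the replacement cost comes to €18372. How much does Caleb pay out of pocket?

Less the €2400 deductible: €18372 − €2400 = €15972.
Since €15972 > €7993, the payout is capped at €7993.
Policyholder's share is the uncovered remainder: €18372 − €7993 = €10379.

€10379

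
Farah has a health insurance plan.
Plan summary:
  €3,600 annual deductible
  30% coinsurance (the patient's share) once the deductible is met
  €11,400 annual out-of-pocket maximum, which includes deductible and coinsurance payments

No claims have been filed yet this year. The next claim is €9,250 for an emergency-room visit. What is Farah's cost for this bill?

The full €3,600 deductible is still open; €3,600 of this bill applies to it.
The remaining €5,650 (= €9,250 − €3,600) moves to coinsurance.
Coinsurance: €5,650 × 30% = €1,695.
So the patient owes €3,600 + €1,695 = €5,295 before any cap.
Total out-of-pocket so far would be €0 + €5,295 = €5,295, below the €11,400 cap — no reduction.

€5,295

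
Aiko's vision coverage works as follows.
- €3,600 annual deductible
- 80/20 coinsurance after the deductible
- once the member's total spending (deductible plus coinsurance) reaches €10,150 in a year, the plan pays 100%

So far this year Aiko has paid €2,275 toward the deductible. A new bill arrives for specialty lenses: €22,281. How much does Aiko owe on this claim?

Remaining deductible: €3,600 − €2,275 = €1,325.
After the €1,325 deductible portion, €22,281 − €1,325 = €20,956 is subject to coinsurance.
Coinsurance: €20,956 × 20% = €4,191.20.
Member responsibility before any cap: €1,325 + €4,191.20 = €5,516.20.
Cumulative spending €2,275 + €5,516.20 = €7,791.20 stays under the €10,150 maximum.

€5,516.20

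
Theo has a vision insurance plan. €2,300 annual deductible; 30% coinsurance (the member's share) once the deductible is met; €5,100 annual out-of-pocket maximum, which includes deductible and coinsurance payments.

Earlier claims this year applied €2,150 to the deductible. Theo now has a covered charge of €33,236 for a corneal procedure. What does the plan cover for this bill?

€2,150 of the €2,300 deductible is already met, leaving €150.
That leaves €33,236 − €150 = €33,086 for coinsurance.
Coinsurance: €33,086 × 30% = €9,925.80.
So the member owes €150 + €9,925.80 = €10,075.80 before any cap.
Year-to-date out-of-pocket would reach €2,150 + €10,075.80 = €12,225.80, above the €5,100 maximum, so the member pays only €5,100 − €2,150 = €2,950.
Insurer pays the balance: €33,236 − €2,950 = €30,286.

€30,286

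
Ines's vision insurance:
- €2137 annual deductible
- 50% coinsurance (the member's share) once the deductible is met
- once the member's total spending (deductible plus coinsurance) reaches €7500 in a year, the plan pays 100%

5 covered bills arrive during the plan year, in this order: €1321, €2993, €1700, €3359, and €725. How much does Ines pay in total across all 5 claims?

Claim 1 (€1321): all of it applies to the deductible. Member owes €1321 (running OOP €1321).
Claim 2 (€2993): €816 to deductible, leaving €2177; member's 50% is €1088.50. Cost to member: €1904.50. OOP to date €3225.50.
Claim 3 (€1700): 50% coinsurance on €1700 = €850. Member pays €850; OOP now €4075.50.
Claim 4 (€3359): deductible met; 50% of €3359 = €1679.50. Member pays €1679.50; OOP now €5755.
Claim 5 (€725): 50% coinsurance on €725 = €362.50. Member pays €362.50; OOP now €6117.50.
Total paid by the member: €1321 + €1904.50 + €850 + €1679.50 + €362.50 = €6117.50.

€6117.50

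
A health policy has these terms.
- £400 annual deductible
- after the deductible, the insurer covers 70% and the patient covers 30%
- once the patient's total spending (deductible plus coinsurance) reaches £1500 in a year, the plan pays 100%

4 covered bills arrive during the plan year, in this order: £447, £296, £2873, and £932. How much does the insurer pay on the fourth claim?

Bill 1, £447: £400 finishes the deductible; £47 goes to coinsurance; coinsurance £47 × 30% = £14.10. Patient owes £414.10 (running OOP £414.10). Plan pays £447 − £414.10 = £32.90.
Bill 2, £296: deductible met; 30% of £296 = £88.80. Patient pays £88.80; OOP now £502.90. Insurer: £296 − £88.80 = £207.20.
Bill 3, £2873: 30% coinsurance on £2873 = £861.90. Patient owes £861.90 (running OOP £1364.80). Insurer: £2873 − £861.90 = £2011.10.
Bill 4, £932: deductible met; 30% of £932 = £279.60. That would push OOP to £1644.40, over the £1500 cap, so patient pays £1500 − £1364.80 = £135.20. Insurer: £932 − £135.20 = £796.80.

£796.80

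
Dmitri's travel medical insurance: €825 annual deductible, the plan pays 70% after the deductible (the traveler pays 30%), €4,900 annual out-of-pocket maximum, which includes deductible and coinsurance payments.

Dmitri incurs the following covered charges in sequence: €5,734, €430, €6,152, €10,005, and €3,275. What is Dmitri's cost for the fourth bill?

Bill 1, €5,734: €825 to deductible, leaving €4,909; 30% of €4,909 = €1,472.70. Traveler pays €2,297.70; OOP now €2,297.70.
Bill 2, €430: 30% coinsurance on €430 = €129. Cost to traveler: €129. OOP to date €2,426.70.
Bill 3, €6,152: deductible already satisfied, so traveler's share is 30% × €6,152 = €1,845.60. Traveler pays €1,845.60; OOP now €4,272.30.
Bill 4, €10,005: 30% coinsurance on €10,005 = €3,001.50. OOP would hit €7,273.80 > €4,900, so the cap limits the traveler to €4,900 − €4,272.30 = €627.70.

€627.70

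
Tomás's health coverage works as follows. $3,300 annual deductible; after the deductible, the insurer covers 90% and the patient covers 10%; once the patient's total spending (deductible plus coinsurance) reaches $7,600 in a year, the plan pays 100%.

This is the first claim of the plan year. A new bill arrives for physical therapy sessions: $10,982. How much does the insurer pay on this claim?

Nothing has been paid toward the $3,300 deductible, so the first $3,300 of this charge is applied there.
The remaining $7,682 (= $10,982 − $3,300) moves to coinsurance.
10% of $7,682 = $768.20 falls to the patient.
That puts the patient's cost at $3,300 + $768.20 = $4,068.20 before any cap.
Total out-of-pocket so far would be $0 + $4,068.20 = $4,068.20, below the $7,600 cap — no reduction.
The insurer covers the remainder: $10,982 − $4,068.20 = $6,913.80.

$6,913.80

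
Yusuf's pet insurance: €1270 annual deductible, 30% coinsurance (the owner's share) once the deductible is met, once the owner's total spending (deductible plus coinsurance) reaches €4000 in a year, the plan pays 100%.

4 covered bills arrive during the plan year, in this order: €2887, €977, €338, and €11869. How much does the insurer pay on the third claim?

Claim 1 (€2887): deductible takes €1270, €1617 remains; 30% of €1617 = €485.10. Owner pays €1755.10; OOP now €1755.10. Insurer: €2887 − €1755.10 = €1131.90.
Claim 2 (€977): deductible already satisfied, so owner's share is 30% × €977 = €293.10. Owner owes €293.10 (running OOP €2048.20). Plan pays €977 − €293.10 = €683.90.
Claim 3 (€338): deductible met; 30% of €338 = €101.40. Owner pays €101.40; OOP now €2149.60. Plan pays €338 − €101.40 = €236.60.

€236.60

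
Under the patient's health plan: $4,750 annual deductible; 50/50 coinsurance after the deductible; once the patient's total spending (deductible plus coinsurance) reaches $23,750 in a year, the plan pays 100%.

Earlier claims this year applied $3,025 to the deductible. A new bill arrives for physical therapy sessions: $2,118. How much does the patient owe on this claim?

$1,921.50

$3,025 of the $4,750 deductible is already met, leaving $1,725.
The remaining $393 (= $2,118 − $1,725) moves to coinsurance.
Coinsurance: $393 × 50% = $196.50.
So the patient owes $1,725 + $196.50 = $1,921.50 before any cap.
Year-to-date out-of-pocket becomes $3,025 + $1,921.50 = $4,946.50, still under the $23,750 maximum, so no cap applies.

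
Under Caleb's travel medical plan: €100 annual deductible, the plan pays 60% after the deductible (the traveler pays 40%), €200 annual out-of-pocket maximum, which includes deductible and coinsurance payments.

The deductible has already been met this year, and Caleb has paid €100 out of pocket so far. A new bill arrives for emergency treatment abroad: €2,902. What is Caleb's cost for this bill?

With the deductible met, the entire €2,902 is subject to coinsurance.
40% of €2,902 = €1,160.80 falls to the traveler.
Year-to-date out-of-pocket would reach €100 + €1,160.80 = €1,260.80, above the €200 maximum, so the traveler pays only €200 − €100 = €100.

€100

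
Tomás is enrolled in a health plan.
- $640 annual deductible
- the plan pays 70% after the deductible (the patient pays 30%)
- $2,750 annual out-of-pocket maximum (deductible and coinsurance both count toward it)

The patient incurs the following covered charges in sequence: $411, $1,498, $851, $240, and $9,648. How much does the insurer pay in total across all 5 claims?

$9,898

Claim 1 — $411: fully absorbed by the deductible. Patient pays $411; OOP now $411. Insurer: $411 − $411 = $0.
Claim 2 — $1,498: $229 to deductible, leaving $1,269; 30% of $1,269 = $380.70. Patient pays $609.70; OOP now $1,020.70. Plan pays $1,498 − $609.70 = $888.30.
Claim 3 — $851: deductible already satisfied, so patient's share is 30% × $851 = $255.30. Cost to patient: $255.30. OOP to date $1,276. Insurer: $851 − $255.30 = $595.70.
Claim 4 — $240: deductible met; 30% of $240 = $72. Cost to patient: $72. OOP to date $1,348. Insurer: $240 − $72 = $168.
Claim 5 — $9,648: deductible met; 30% of $9,648 = $2,894.40. Adding that to $1,348 gives $4,242.40, past the $2,750 cap; patient pays only $2,750 − $1,348 = $1,402. Insurer: $9,648 − $1,402 = $8,246.
Insurer total = bills − patient's total = $12,648 − $2,750 = $9,898.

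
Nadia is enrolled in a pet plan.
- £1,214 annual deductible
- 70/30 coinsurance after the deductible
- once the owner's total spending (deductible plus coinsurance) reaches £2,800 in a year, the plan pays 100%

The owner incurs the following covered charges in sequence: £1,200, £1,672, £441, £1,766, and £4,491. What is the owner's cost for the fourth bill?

Claim 1 (£1,200): entire amount goes to the deductible. Owner pays £1,200; OOP now £1,200.
Claim 2 (£1,672): deductible takes £14, £1,658 remains; coinsurance £1,658 × 30% = £497.40. Owner pays £511.40; OOP now £1,711.40.
Claim 3 (£441): 30% coinsurance on £441 = £132.30. Cost to owner: £132.30. OOP to date £1,843.70.
Claim 4 (£1,766): deductible already satisfied, so owner's share is 30% × £1,766 = £529.80. Owner owes £529.80 (running OOP £2,373.50).

£529.80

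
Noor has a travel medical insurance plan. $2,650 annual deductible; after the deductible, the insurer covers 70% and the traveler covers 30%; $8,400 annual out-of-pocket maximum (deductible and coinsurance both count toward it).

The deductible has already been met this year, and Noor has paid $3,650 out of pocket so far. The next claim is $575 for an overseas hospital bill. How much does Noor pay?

With the deductible met, the entire $575 is subject to coinsurance.
30% of $575 = $172.50 falls to the traveler.
Year-to-date out-of-pocket becomes $3,650 + $172.50 = $3,822.50, still under the $8,400 maximum, so no cap applies.

$172.50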